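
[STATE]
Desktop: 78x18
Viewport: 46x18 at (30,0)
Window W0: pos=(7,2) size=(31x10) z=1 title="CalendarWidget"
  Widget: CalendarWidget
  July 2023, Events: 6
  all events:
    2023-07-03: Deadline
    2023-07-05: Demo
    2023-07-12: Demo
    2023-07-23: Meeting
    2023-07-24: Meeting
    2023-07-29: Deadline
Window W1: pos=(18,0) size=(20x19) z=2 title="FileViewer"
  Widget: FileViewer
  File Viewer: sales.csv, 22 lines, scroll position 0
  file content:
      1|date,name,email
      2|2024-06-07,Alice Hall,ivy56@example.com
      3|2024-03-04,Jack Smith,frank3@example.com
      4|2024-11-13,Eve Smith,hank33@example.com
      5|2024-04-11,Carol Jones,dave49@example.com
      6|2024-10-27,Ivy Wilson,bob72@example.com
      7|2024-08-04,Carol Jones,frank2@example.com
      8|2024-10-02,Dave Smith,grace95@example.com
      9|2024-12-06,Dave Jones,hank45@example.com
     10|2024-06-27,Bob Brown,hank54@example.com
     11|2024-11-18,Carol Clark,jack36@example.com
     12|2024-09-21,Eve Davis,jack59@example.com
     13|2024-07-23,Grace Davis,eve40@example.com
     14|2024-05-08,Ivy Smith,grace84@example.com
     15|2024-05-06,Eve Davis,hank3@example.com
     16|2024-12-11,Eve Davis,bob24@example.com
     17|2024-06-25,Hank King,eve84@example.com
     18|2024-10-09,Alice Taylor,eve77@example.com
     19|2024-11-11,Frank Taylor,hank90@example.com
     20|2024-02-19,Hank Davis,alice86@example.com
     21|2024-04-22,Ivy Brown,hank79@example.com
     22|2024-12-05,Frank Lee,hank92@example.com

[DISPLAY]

━━━━━━━┓                                      
       ┃                                      
───────┨                                      
mail  ▲┃                                      
Alice █┃                                      
Jack S░┃                                      
Eve Sm░┃                                      
Carol ░┃                                      
Ivy Wi░┃                                      
Carol ░┃                                      
Dave S░┃                                      
Dave J░┃                                      
Bob Br░┃                                      
Carol ░┃                                      
Eve Da░┃                                      
Grace ░┃                                      
Ivy Sm░┃                                      
Eve Da▼┃                                      


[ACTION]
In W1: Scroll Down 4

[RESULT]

━━━━━━━┓                                      
       ┃                                      
───────┨                                      
Carol ▲┃                                      
Ivy Wi░┃                                      
Carol ░┃                                      
Dave S░┃                                      
Dave J░┃                                      
Bob Br░┃                                      
Carol ░┃                                      
Eve Da░┃                                      
Grace █┃                                      
Ivy Sm░┃                                      
Eve Da░┃                                      
Eve Da░┃                                      
Hank K░┃                                      
Alice ░┃                                      
Frank ▼┃                                      


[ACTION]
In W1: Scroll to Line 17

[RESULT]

━━━━━━━┓                                      
       ┃                                      
───────┨                                      
Dave S▲┃                                      
Dave J░┃                                      
Bob Br░┃                                      
Carol ░┃                                      
Eve Da░┃                                      
Grace ░┃                                      
Ivy Sm░┃                                      
Eve Da░┃                                      
Eve Da░┃                                      
Hank K░┃                                      
Alice ░┃                                      
Frank ░┃                                      
Hank D░┃                                      
Ivy Br█┃                                      
Frank ▼┃                                      


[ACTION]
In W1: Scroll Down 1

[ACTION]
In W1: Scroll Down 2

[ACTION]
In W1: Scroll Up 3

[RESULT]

━━━━━━━┓                                      
       ┃                                      
───────┨                                      
Carol ▲┃                                      
Ivy Wi░┃                                      
Carol ░┃                                      
Dave S░┃                                      
Dave J░┃                                      
Bob Br░┃                                      
Carol ░┃                                      
Eve Da░┃                                      
Grace █┃                                      
Ivy Sm░┃                                      
Eve Da░┃                                      
Eve Da░┃                                      
Hank K░┃                                      
Alice ░┃                                      
Frank ▼┃                                      


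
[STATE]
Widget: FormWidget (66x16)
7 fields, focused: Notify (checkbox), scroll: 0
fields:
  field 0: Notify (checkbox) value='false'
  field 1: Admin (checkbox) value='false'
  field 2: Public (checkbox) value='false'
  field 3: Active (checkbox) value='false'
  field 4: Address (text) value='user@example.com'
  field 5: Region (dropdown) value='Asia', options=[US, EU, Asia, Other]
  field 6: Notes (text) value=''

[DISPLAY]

> Notify:     [ ]                                                 
  Admin:      [ ]                                                 
  Public:     [ ]                                                 
  Active:     [ ]                                                 
  Address:    [user@example.com                                  ]
  Region:     [Asia                                             ▼]
  Notes:      [                                                  ]
                                                                  
                                                                  
                                                                  
                                                                  
                                                                  
                                                                  
                                                                  
                                                                  
                                                                  


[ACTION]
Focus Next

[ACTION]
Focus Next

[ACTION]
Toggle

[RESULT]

  Notify:     [ ]                                                 
  Admin:      [ ]                                                 
> Public:     [x]                                                 
  Active:     [ ]                                                 
  Address:    [user@example.com                                  ]
  Region:     [Asia                                             ▼]
  Notes:      [                                                  ]
                                                                  
                                                                  
                                                                  
                                                                  
                                                                  
                                                                  
                                                                  
                                                                  
                                                                  


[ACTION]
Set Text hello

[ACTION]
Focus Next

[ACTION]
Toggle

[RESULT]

  Notify:     [ ]                                                 
  Admin:      [ ]                                                 
  Public:     [x]                                                 
> Active:     [x]                                                 
  Address:    [user@example.com                                  ]
  Region:     [Asia                                             ▼]
  Notes:      [                                                  ]
                                                                  
                                                                  
                                                                  
                                                                  
                                                                  
                                                                  
                                                                  
                                                                  
                                                                  


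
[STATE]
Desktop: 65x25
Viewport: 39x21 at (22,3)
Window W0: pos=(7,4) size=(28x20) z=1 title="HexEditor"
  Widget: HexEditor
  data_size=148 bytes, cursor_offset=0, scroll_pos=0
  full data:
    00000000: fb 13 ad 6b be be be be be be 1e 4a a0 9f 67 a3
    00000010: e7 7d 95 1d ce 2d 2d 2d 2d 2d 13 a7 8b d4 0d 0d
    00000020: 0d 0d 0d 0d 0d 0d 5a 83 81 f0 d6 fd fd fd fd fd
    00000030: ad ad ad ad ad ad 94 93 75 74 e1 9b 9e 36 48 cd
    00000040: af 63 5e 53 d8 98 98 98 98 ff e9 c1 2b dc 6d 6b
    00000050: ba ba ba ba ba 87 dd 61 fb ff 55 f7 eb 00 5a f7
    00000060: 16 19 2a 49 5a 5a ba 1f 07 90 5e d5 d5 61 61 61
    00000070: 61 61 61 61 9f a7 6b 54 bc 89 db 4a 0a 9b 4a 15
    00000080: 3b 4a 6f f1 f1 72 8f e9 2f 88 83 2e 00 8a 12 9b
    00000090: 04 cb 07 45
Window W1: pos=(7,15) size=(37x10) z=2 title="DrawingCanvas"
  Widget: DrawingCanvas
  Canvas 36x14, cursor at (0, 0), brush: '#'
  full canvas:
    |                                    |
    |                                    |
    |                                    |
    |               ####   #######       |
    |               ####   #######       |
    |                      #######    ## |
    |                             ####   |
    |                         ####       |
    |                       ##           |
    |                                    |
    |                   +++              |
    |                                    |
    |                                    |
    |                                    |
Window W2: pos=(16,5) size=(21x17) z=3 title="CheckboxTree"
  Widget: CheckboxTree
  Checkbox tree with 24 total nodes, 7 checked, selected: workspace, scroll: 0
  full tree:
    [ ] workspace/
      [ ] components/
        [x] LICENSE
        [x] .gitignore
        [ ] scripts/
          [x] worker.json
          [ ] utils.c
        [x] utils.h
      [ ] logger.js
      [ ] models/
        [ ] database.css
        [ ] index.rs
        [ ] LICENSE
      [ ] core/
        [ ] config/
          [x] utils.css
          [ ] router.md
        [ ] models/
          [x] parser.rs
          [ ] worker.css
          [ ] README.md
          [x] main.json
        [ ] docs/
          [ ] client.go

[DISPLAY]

                                       
━━━━━━━━━━━━┓                          
━━━━━━━━━━━━━━┓                        
kboxTree      ┃                        
──────────────┨                        
workspace/    ┃                        
] components/ ┃                        
[x] LICENSE   ┃                        
[x] .gitignore┃                        
[-] scripts/  ┃                        
  [x] worker.j┃                        
  [ ] utils.c ┃                        
[x] utils.h   ┃━━━━━━┓                 
] logger.js   ┃      ┃                 
] models/     ┃──────┨                 
[ ] database.c┃      ┃                 
[ ] index.rs  ┃      ┃                 
[ ] LICENSE   ┃      ┃                 
━━━━━━━━━━━━━━┛      ┃                 
 ####   #######      ┃                 
        #######    ##┃                 


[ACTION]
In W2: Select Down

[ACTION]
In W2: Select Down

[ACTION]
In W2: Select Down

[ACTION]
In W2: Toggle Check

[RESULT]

                                       
━━━━━━━━━━━━┓                          
━━━━━━━━━━━━━━┓                        
kboxTree      ┃                        
──────────────┨                        
workspace/    ┃                        
] components/ ┃                        
[x] LICENSE   ┃                        
[ ] .gitignore┃                        
[-] scripts/  ┃                        
  [x] worker.j┃                        
  [ ] utils.c ┃                        
[x] utils.h   ┃━━━━━━┓                 
] logger.js   ┃      ┃                 
] models/     ┃──────┨                 
[ ] database.c┃      ┃                 
[ ] index.rs  ┃      ┃                 
[ ] LICENSE   ┃      ┃                 
━━━━━━━━━━━━━━┛      ┃                 
 ####   #######      ┃                 
        #######    ##┃                 


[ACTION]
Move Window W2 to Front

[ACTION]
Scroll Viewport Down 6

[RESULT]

━━━━━━━━━━━━┓                          
━━━━━━━━━━━━━━┓                        
kboxTree      ┃                        
──────────────┨                        
workspace/    ┃                        
] components/ ┃                        
[x] LICENSE   ┃                        
[ ] .gitignore┃                        
[-] scripts/  ┃                        
  [x] worker.j┃                        
  [ ] utils.c ┃                        
[x] utils.h   ┃━━━━━━┓                 
] logger.js   ┃      ┃                 
] models/     ┃──────┨                 
[ ] database.c┃      ┃                 
[ ] index.rs  ┃      ┃                 
[ ] LICENSE   ┃      ┃                 
━━━━━━━━━━━━━━┛      ┃                 
 ####   #######      ┃                 
        #######    ##┃                 
━━━━━━━━━━━━━━━━━━━━━┛                 


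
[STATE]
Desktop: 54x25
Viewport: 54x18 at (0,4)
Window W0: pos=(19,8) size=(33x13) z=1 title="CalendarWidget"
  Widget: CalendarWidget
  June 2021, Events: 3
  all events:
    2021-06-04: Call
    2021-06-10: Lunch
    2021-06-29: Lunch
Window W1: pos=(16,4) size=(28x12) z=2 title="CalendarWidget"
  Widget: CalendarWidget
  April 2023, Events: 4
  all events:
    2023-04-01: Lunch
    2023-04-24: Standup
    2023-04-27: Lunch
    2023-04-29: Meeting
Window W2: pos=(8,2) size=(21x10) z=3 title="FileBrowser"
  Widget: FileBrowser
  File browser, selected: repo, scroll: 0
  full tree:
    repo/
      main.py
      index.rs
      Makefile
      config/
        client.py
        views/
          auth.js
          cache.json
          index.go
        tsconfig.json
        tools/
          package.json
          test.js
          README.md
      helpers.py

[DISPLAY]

        ┠───────────────────┨━━━━━━━━━━━━━━┓          
        ┃> [-] repo/        ┃get           ┃          
        ┃    main.py        ┃──────────────┨          
        ┃    index.rs       ┃l 2023        ┃          
        ┃    Makefile       ┃Fr Sa Su      ┃━━━━━━━┓  
        ┃    [+] config/    ┃    1*  2     ┃       ┃  
        ┃    helpers.py     ┃ 7  8  9      ┃───────┨  
        ┗━━━━━━━━━━━━━━━━━━━┛14 15 16      ┃       ┃  
                ┃17 18 19 20 21 22 23      ┃       ┃  
                ┃24* 25 26 27* 28 29* 30   ┃       ┃  
                ┃                          ┃       ┃  
                ┗━━━━━━━━━━━━━━━━━━━━━━━━━━┛       ┃  
                   ┃21 22 23 24 25 26 27           ┃  
                   ┃28 29* 30                      ┃  
                   ┃                               ┃  
                   ┃                               ┃  
                   ┗━━━━━━━━━━━━━━━━━━━━━━━━━━━━━━━┛  
                                                      


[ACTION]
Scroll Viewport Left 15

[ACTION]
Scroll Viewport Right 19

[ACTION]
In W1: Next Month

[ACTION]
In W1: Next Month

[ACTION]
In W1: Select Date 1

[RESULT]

        ┠───────────────────┨━━━━━━━━━━━━━━┓          
        ┃> [-] repo/        ┃get           ┃          
        ┃    main.py        ┃──────────────┨          
        ┃    index.rs       ┃ 2023         ┃          
        ┃    Makefile       ┃Fr Sa Su      ┃━━━━━━━┓  
        ┃    [+] config/    ┃]  2  3  4    ┃       ┃  
        ┃    helpers.py     ┃ 9 10 11      ┃───────┨  
        ┗━━━━━━━━━━━━━━━━━━━┛16 17 18      ┃       ┃  
                ┃19 20 21 22 23 24 25      ┃       ┃  
                ┃26 27 28 29 30            ┃       ┃  
                ┃                          ┃       ┃  
                ┗━━━━━━━━━━━━━━━━━━━━━━━━━━┛       ┃  
                   ┃21 22 23 24 25 26 27           ┃  
                   ┃28 29* 30                      ┃  
                   ┃                               ┃  
                   ┃                               ┃  
                   ┗━━━━━━━━━━━━━━━━━━━━━━━━━━━━━━━┛  
                                                      


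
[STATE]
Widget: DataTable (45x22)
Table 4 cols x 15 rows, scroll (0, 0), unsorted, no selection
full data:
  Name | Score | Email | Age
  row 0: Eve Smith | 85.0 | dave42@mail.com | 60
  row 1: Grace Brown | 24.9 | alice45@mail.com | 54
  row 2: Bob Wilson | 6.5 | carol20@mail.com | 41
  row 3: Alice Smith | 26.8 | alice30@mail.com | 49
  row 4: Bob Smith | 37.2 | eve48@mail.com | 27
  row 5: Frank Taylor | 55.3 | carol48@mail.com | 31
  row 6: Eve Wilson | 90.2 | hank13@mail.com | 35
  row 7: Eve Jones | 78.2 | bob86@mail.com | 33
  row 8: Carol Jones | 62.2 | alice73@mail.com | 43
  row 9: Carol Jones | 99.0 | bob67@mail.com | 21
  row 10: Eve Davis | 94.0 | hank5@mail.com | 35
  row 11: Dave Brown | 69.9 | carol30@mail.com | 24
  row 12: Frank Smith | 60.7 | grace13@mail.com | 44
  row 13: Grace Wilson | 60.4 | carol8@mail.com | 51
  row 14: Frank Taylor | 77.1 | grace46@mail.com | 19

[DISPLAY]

Name        │Score│Email           │Age      
────────────┼─────┼────────────────┼───      
Eve Smith   │85.0 │dave42@mail.com │60       
Grace Brown │24.9 │alice45@mail.com│54       
Bob Wilson  │6.5  │carol20@mail.com│41       
Alice Smith │26.8 │alice30@mail.com│49       
Bob Smith   │37.2 │eve48@mail.com  │27       
Frank Taylor│55.3 │carol48@mail.com│31       
Eve Wilson  │90.2 │hank13@mail.com │35       
Eve Jones   │78.2 │bob86@mail.com  │33       
Carol Jones │62.2 │alice73@mail.com│43       
Carol Jones │99.0 │bob67@mail.com  │21       
Eve Davis   │94.0 │hank5@mail.com  │35       
Dave Brown  │69.9 │carol30@mail.com│24       
Frank Smith │60.7 │grace13@mail.com│44       
Grace Wilson│60.4 │carol8@mail.com │51       
Frank Taylor│77.1 │grace46@mail.com│19       
                                             
                                             
                                             
                                             
                                             


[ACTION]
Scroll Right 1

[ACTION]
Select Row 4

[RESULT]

Name        │Score│Email           │Age      
────────────┼─────┼────────────────┼───      
Eve Smith   │85.0 │dave42@mail.com │60       
Grace Brown │24.9 │alice45@mail.com│54       
Bob Wilson  │6.5  │carol20@mail.com│41       
Alice Smith │26.8 │alice30@mail.com│49       
>ob Smith   │37.2 │eve48@mail.com  │27       
Frank Taylor│55.3 │carol48@mail.com│31       
Eve Wilson  │90.2 │hank13@mail.com │35       
Eve Jones   │78.2 │bob86@mail.com  │33       
Carol Jones │62.2 │alice73@mail.com│43       
Carol Jones │99.0 │bob67@mail.com  │21       
Eve Davis   │94.0 │hank5@mail.com  │35       
Dave Brown  │69.9 │carol30@mail.com│24       
Frank Smith │60.7 │grace13@mail.com│44       
Grace Wilson│60.4 │carol8@mail.com │51       
Frank Taylor│77.1 │grace46@mail.com│19       
                                             
                                             
                                             
                                             
                                             


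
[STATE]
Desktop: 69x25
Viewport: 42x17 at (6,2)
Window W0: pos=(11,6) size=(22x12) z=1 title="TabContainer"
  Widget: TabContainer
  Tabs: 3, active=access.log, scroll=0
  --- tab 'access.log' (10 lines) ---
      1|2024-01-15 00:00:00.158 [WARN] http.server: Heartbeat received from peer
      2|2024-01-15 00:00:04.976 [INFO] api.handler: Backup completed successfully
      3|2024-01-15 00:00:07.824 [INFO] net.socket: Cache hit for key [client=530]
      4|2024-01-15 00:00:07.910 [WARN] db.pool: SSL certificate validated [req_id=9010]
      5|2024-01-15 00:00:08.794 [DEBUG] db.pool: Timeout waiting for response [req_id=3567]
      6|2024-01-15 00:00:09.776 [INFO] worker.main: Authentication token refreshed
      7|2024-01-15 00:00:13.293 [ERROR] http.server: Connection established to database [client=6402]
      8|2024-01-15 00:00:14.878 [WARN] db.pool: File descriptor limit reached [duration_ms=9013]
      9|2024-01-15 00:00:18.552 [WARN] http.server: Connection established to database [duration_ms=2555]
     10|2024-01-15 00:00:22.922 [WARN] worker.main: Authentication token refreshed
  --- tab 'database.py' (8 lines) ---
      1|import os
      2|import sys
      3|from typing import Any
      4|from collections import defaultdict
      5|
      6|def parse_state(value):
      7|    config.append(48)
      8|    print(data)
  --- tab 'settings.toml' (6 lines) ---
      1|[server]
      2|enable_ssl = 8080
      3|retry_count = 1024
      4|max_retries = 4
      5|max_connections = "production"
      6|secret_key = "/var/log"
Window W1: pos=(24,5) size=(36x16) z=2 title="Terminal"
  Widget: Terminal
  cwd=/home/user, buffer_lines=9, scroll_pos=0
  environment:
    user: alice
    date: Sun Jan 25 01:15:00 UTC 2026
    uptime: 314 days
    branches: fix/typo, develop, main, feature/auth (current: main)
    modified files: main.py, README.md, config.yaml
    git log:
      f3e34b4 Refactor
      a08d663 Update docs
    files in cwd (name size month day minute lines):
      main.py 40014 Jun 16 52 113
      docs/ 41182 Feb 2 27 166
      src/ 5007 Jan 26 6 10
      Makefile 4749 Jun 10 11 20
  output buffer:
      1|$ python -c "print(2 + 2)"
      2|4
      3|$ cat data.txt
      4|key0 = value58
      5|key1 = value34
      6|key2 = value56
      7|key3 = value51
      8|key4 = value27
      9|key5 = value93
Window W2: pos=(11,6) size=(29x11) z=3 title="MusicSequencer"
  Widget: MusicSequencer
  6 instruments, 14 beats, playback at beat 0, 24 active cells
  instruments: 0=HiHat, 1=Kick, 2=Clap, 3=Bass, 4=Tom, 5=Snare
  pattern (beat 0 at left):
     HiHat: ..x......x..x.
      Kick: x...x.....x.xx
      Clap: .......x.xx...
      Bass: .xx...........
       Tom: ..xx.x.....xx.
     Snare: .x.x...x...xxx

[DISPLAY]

                                          
                                          
                                          
                  ┏━━━━━━━━━━━━━━━━━━━━━━━
     ┏━━━━━━━━━━━━━━━━━━━━━━━━━━━┓        
     ┃ MusicSequencer            ┃────────
     ┠───────────────────────────┨int(2 + 
     ┃      ▼1234567890123       ┃        
     ┃ HiHat··█······█··█·       ┃        
     ┃  Kick█···█·····█·██       ┃        
     ┃  Clap·······█·██···       ┃        
     ┃  Bass·██···········       ┃        
     ┃   Tom··██·█·····██·       ┃        
     ┃ Snare·█·█···█···███       ┃        
     ┗━━━━━━━━━━━━━━━━━━━━━━━━━━━┛        
     ┗━━━━━━━━━━━━┃$ █                    
                  ┃                       


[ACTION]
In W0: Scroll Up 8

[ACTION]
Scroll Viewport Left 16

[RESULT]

                                          
                                          
                                          
                        ┏━━━━━━━━━━━━━━━━━
           ┏━━━━━━━━━━━━━━━━━━━━━━━━━━━┓  
           ┃ MusicSequencer            ┃──
           ┠───────────────────────────┨in
           ┃      ▼1234567890123       ┃  
           ┃ HiHat··█······█··█·       ┃  
           ┃  Kick█···█·····█·██       ┃  
           ┃  Clap·······█·██···       ┃  
           ┃  Bass·██···········       ┃  
           ┃   Tom··██·█·····██·       ┃  
           ┃ Snare·█·█···█···███       ┃  
           ┗━━━━━━━━━━━━━━━━━━━━━━━━━━━┛  
           ┗━━━━━━━━━━━━┃$ █              
                        ┃                 


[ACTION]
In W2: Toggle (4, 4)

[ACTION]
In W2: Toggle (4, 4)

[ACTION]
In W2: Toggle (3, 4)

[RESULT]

                                          
                                          
                                          
                        ┏━━━━━━━━━━━━━━━━━
           ┏━━━━━━━━━━━━━━━━━━━━━━━━━━━┓  
           ┃ MusicSequencer            ┃──
           ┠───────────────────────────┨in
           ┃      ▼1234567890123       ┃  
           ┃ HiHat··█······█··█·       ┃  
           ┃  Kick█···█·····█·██       ┃  
           ┃  Clap·······█·██···       ┃  
           ┃  Bass·██·█·········       ┃  
           ┃   Tom··██·█·····██·       ┃  
           ┃ Snare·█·█···█···███       ┃  
           ┗━━━━━━━━━━━━━━━━━━━━━━━━━━━┛  
           ┗━━━━━━━━━━━━┃$ █              
                        ┃                 


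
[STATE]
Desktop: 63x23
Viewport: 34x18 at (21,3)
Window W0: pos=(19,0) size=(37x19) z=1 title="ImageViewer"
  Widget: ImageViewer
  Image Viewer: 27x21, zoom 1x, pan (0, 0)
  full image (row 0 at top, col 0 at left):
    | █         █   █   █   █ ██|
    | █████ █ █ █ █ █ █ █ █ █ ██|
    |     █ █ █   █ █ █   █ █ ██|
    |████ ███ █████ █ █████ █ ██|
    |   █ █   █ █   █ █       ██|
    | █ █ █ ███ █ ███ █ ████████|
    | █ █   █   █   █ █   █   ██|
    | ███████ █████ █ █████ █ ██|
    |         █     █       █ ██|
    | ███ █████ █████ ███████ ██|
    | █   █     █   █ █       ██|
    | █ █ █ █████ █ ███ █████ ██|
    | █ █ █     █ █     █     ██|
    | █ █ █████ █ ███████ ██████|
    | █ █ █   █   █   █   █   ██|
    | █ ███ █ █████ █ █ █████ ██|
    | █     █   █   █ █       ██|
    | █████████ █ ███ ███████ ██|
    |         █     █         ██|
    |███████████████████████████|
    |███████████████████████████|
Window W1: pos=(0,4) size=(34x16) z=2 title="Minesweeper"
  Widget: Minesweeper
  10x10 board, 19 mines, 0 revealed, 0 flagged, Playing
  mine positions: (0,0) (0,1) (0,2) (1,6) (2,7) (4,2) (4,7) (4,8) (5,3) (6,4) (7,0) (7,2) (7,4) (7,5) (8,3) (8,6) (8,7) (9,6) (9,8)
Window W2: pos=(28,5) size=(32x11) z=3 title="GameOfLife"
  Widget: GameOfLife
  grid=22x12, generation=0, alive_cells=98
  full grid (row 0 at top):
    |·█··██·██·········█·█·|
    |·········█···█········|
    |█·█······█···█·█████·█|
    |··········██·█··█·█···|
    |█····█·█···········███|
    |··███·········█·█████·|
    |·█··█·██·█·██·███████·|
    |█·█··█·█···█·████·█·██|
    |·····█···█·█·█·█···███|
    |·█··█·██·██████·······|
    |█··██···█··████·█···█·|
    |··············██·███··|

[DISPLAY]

█         █   █   █   █ ██        
━━━━━━━━━━━━┓ █ █ █ █ █ ██        
       ┏━━━━━━━━━━━━━━━━━━━━━━━━━━
───────┃ GameOfLife               
       ┠──────────────────────────
       ┃Gen: 0                    
       ┃··········██·█··█·█···    
       ┃█····█·█···········███    
       ┃··███·········█·█████·    
       ┃·█··█·██·█·██·███████·    
       ┃█·█··█·█···█·████·█·██    
       ┃·····█···█·█·█·█···███    
       ┗━━━━━━━━━━━━━━━━━━━━━━━━━━
            ┃██████ ██████        
            ┃   █   █   ██        
            ┃━━━━━━━━━━━━━━━━━━━━━
━━━━━━━━━━━━┛                     
                                  


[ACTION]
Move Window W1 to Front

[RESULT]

█         █   █   █   █ ██        
━━━━━━━━━━━━┓ █ █ █ █ █ ██        
            ┃━━━━━━━━━━━━━━━━━━━━━
────────────┨OfLife               
            ┃─────────────────────
            ┃0                    
            ┃·····██·█··█·█···    
            ┃█·█···········███    
            ┃·········█·█████·    
            ┃·██·█·██·███████·    
            ┃█·█···█·████·█·██    
            ┃█···█·█·█·█···███    
            ┃━━━━━━━━━━━━━━━━━━━━━
            ┃██████ ██████        
            ┃   █   █   ██        
            ┃━━━━━━━━━━━━━━━━━━━━━
━━━━━━━━━━━━┛                     
                                  


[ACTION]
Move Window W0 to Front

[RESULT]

█         █   █   █   █ ██        
█████ █ █ █ █ █ █ █ █ █ ██        
    █ █ █   █ █ █   █ █ ██        
███ ███ █████ █ █████ █ ██        
  █ █   █ █   █ █       ██        
█ █ █ ███ █ ███ █ ████████        
█ █   █   █   █ █   █   ██        
███████ █████ █ █████ █ ██        
        █     █       █ ██        
███ █████ █████ ███████ ██        
█   █     █   █ █       ██        
█ █ █ █████ █ ███ █████ ██        
█ █ █     █ █     █     ██        
█ █ █████ █ ███████ ██████        
█ █ █   █   █   █   █   ██        
━━━━━━━━━━━━━━━━━━━━━━━━━━━━━━━━━━
━━━━━━━━━━━━┛                     
                                  


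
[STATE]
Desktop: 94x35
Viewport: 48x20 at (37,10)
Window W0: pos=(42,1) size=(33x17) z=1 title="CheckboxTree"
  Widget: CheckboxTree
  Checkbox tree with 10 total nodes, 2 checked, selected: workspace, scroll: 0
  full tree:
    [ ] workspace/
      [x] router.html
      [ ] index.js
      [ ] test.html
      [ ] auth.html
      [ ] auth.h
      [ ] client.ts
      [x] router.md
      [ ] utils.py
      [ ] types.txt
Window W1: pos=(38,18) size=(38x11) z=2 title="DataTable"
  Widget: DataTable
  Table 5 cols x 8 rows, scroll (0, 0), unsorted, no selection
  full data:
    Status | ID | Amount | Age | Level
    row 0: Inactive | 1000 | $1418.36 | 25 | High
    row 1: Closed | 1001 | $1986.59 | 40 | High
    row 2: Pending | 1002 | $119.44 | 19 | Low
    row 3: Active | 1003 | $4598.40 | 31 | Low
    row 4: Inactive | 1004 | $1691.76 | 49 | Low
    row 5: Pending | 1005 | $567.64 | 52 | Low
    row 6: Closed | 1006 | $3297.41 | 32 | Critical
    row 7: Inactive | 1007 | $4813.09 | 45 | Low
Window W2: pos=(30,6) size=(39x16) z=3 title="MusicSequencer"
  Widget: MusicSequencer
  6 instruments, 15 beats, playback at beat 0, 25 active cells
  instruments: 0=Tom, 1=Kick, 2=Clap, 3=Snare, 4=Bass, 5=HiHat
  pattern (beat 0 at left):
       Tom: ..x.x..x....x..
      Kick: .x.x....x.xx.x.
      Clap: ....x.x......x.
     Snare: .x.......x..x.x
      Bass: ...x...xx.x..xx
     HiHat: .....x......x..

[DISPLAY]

··█·█··█····█··                ┃     ┃          
·█·█····█·██·█·                ┃     ┃          
····█·█······█·                ┃     ┃          
·█·······█··█·█                ┃     ┃          
···█···██·█··██                ┃     ┃          
·····█······█··                ┃     ┃          
                               ┃     ┃          
                               ┃━━━━━┛          
                               ┃━━━━━━┓         
                               ┃      ┃         
                               ┃──────┨         
━━━━━━━━━━━━━━━━━━━━━━━━━━━━━━━┛el    ┃         
 ┃────────┼────┼────────┼───┼──────── ┃         
 ┃Inactive│1000│$1418.36│25 │High     ┃         
 ┃Closed  │1001│$1986.59│40 │High     ┃         
 ┃Pending │1002│$119.44 │19 │Low      ┃         
 ┃Active  │1003│$4598.40│31 │Low      ┃         
 ┃Inactive│1004│$1691.76│49 │Low      ┃         
 ┗━━━━━━━━━━━━━━━━━━━━━━━━━━━━━━━━━━━━┛         
                                                


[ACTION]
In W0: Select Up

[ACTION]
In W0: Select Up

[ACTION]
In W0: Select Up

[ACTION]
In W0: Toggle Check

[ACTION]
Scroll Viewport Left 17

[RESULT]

          ┃   Tom··█·█··█····█··                
          ┃  Kick·█·█····█·██·█·                
          ┃  Clap····█·█······█·                
          ┃ Snare·█·······█··█·█                
          ┃  Bass···█···██·█··██                
          ┃ HiHat·····█······█··                
          ┃                                     
          ┃                                     
          ┃                                     
          ┃                                     
          ┃                                     
          ┗━━━━━━━━━━━━━━━━━━━━━━━━━━━━━━━━━━━━━
                  ┃────────┼────┼────────┼───┼──
                  ┃Inactive│1000│$1418.36│25 │Hi
                  ┃Closed  │1001│$1986.59│40 │Hi
                  ┃Pending │1002│$119.44 │19 │Lo
                  ┃Active  │1003│$4598.40│31 │Lo
                  ┃Inactive│1004│$1691.76│49 │Lo
                  ┗━━━━━━━━━━━━━━━━━━━━━━━━━━━━━
                                                


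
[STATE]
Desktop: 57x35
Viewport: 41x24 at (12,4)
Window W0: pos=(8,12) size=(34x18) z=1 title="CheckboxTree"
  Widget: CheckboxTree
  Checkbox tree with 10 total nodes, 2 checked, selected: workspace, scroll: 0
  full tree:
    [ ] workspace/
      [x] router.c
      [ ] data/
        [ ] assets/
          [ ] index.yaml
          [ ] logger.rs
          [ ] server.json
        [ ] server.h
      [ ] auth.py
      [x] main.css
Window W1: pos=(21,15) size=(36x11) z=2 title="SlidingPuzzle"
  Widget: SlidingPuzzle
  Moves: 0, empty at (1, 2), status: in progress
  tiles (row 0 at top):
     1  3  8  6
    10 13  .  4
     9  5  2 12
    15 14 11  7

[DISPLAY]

                                         
                                         
                                         
                                         
                                         
                                         
                                         
                                         
━━━━━━━━━━━━━━━━━━━━━━━━━━━━━┓           
eckboxTree                   ┃           
─────────────────────────────┨           
] workspa┏━━━━━━━━━━━━━━━━━━━━━━━━━━━━━━━
[x] route┃ SlidingPuzzle                 
[ ] data/┠───────────────────────────────
  [ ] ass┃┌────┬────┬────┬────┐          
    [ ] i┃│  1 │  3 │  8 │  6 │          
    [ ] l┃├────┼────┼────┼────┤          
    [ ] s┃│ 10 │ 13 │    │  4 │          
  [ ] ser┃├────┼────┼────┼────┤          
[ ] auth.┃│  9 │  5 │  2 │ 12 │          
[x] main.┃├────┼────┼────┼────┤          
         ┗━━━━━━━━━━━━━━━━━━━━━━━━━━━━━━━
                             ┃           
                             ┃           


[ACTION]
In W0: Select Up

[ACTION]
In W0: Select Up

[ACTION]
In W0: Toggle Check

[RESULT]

                                         
                                         
                                         
                                         
                                         
                                         
                                         
                                         
━━━━━━━━━━━━━━━━━━━━━━━━━━━━━┓           
eckboxTree                   ┃           
─────────────────────────────┨           
] workspa┏━━━━━━━━━━━━━━━━━━━━━━━━━━━━━━━
[x] route┃ SlidingPuzzle                 
[x] data/┠───────────────────────────────
  [x] ass┃┌────┬────┬────┬────┐          
    [x] i┃│  1 │  3 │  8 │  6 │          
    [x] l┃├────┼────┼────┼────┤          
    [x] s┃│ 10 │ 13 │    │  4 │          
  [x] ser┃├────┼────┼────┼────┤          
[x] auth.┃│  9 │  5 │  2 │ 12 │          
[x] main.┃├────┼────┼────┼────┤          
         ┗━━━━━━━━━━━━━━━━━━━━━━━━━━━━━━━
                             ┃           
                             ┃           


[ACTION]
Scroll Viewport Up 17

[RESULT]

                                         
                                         
                                         
                                         
                                         
                                         
                                         
                                         
                                         
                                         
                                         
                                         
━━━━━━━━━━━━━━━━━━━━━━━━━━━━━┓           
eckboxTree                   ┃           
─────────────────────────────┨           
] workspa┏━━━━━━━━━━━━━━━━━━━━━━━━━━━━━━━
[x] route┃ SlidingPuzzle                 
[x] data/┠───────────────────────────────
  [x] ass┃┌────┬────┬────┬────┐          
    [x] i┃│  1 │  3 │  8 │  6 │          
    [x] l┃├────┼────┼────┼────┤          
    [x] s┃│ 10 │ 13 │    │  4 │          
  [x] ser┃├────┼────┼────┼────┤          
[x] auth.┃│  9 │  5 │  2 │ 12 │          
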